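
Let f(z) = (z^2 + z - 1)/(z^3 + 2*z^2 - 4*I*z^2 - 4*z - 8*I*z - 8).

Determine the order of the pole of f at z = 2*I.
2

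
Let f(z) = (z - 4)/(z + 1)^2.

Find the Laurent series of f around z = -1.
-5/(z + 1)^2 + 1/(z + 1)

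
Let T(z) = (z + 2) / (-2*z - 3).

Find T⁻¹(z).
(-3*z - 2)/(2*z + 1)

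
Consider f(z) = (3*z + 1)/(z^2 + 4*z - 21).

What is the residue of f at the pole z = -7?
Write f(z) = P(z)/Q(z) with P(z) = 3*z + 1 and Q(z) = z^2 + 4*z - 21.
The denominator factors as Q(z) = (z - 3)*(z + 7), so z = -7 is a simple zero of Q and P is analytic there; z = -7 is therefore a simple pole and
  Res(f, z₀) = P(z₀)/Q'(z₀).

Q'(z) = 2*z + 4, so Q'(-7) = -10.
P(-7) = -20.

Res(f, -7) = (-20)/(-10) = 2

Final answer: 2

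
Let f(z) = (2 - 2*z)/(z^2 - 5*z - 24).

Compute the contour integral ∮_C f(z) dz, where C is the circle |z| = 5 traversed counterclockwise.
-16*I*pi/11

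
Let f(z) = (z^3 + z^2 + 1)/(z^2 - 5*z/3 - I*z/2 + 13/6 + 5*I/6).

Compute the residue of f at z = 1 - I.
Write f(z) = P(z)/Q(z) with P(z) = z^3 + z^2 + 1 and Q(z) = z^2 - 5*z/3 - I*z/2 + 13/6 + 5*I/6.
The denominator factors as Q(z) = (z - 2/3 - 3*I/2)*(z - 1 + I), so z = 1 - I is a simple zero of Q and P is analytic there; z = 1 - I is therefore a simple pole and
  Res(f, z₀) = P(z₀)/Q'(z₀).

Q'(z) = 2*z - 5/3 - I/2, so Q'(1 - I) = 1/3 - 5*I/2.
P(1 - I) = -1 - 4*I.

Res(f, 1 - I) = (-1 - 4*I)/(1/3 - 5*I/2) = 348/229 - 138*I/229

Final answer: 348/229 - 138*I/229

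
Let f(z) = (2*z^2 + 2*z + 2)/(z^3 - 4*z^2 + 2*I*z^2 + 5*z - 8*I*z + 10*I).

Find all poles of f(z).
The singularities of f are the zeros of the denominator. Factoring,
  z^3 - 4*z^2 + 2*I*z^2 + 5*z - 8*I*z + 10*I = (z - 2 + I)*(z + 2*I)*(z - 2 - I)
so the candidates are z = 2 - I, z = -2*I, z = 2 + I.

Check the numerator P(z) = 2*z^2 + 2*z + 2 at each one:
  P(2 - I) = 12 - 10*I ≠ 0, so z = 2 - I is a (simple) pole.
  P(-2*I) = -6 - 4*I ≠ 0, so z = -2*I is a (simple) pole.
  P(2 + I) = 12 + 10*I ≠ 0, so z = 2 + I is a (simple) pole.

Poles of f: {-2*I, 2 - I, 2 + I}

Final answer: {-2*I, 2 - I, 2 + I}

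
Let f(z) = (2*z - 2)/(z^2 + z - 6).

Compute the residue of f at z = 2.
Write f(z) = P(z)/Q(z) with P(z) = 2*z - 2 and Q(z) = z^2 + z - 6.
The denominator factors as Q(z) = (z + 3)*(z - 2), so z = 2 is a simple zero of Q and P is analytic there; z = 2 is therefore a simple pole and
  Res(f, z₀) = P(z₀)/Q'(z₀).

Q'(z) = 2*z + 1, so Q'(2) = 5.
P(2) = 2.

Res(f, 2) = (2)/(5) = 2/5

Final answer: 2/5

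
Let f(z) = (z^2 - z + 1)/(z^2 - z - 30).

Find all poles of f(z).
The singularities of f are the zeros of the denominator. Factoring,
  z^2 - z - 30 = (z - 6)*(z + 5)
so the candidates are z = 6, z = -5.

Check the numerator P(z) = z^2 - z + 1 at each one:
  P(6) = 31 ≠ 0, so z = 6 is a (simple) pole.
  P(-5) = 31 ≠ 0, so z = -5 is a (simple) pole.

Poles of f: {-5, 6}

Final answer: {-5, 6}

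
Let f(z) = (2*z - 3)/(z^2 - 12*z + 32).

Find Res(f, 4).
-5/4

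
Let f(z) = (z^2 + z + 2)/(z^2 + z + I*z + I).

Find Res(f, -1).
Write f(z) = P(z)/Q(z) with P(z) = z^2 + z + 2 and Q(z) = z^2 + z + I*z + I.
The denominator factors as Q(z) = (z + 1)*(z + I), so z = -1 is a simple zero of Q and P is analytic there; z = -1 is therefore a simple pole and
  Res(f, z₀) = P(z₀)/Q'(z₀).

Q'(z) = 2*z + 1 + I, so Q'(-1) = -1 + I.
P(-1) = 2.

Res(f, -1) = (2)/(-1 + I) = -1 - I

Final answer: -1 - I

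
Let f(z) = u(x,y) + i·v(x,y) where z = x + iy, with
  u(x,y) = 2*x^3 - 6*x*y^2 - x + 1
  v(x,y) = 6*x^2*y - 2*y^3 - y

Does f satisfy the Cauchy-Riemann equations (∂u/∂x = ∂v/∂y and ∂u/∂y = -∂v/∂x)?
∂u/∂x = 6*x^2 - 6*y^2 - 1
∂v/∂y = 6*x^2 - 6*y^2 - 1
∂u/∂y = -12*x*y
∂v/∂x = 12*x*y
∂u/∂x = ∂v/∂y and ∂u/∂y = -∂v/∂x hold identically; f is analytic.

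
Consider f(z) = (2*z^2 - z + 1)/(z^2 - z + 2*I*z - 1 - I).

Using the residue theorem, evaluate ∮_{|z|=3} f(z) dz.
pi*(8 + 2*I)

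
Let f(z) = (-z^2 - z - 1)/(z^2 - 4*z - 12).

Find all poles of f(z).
The singularities of f are the zeros of the denominator. Factoring,
  z^2 - 4*z - 12 = (z + 2)*(z - 6)
so the candidates are z = -2, z = 6.

Check the numerator P(z) = -z^2 - z - 1 at each one:
  P(-2) = -3 ≠ 0, so z = -2 is a (simple) pole.
  P(6) = -43 ≠ 0, so z = 6 is a (simple) pole.

Poles of f: {-2, 6}

Final answer: {-2, 6}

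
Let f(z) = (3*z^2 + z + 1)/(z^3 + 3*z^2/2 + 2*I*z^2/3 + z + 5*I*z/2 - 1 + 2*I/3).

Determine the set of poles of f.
The singularities of f are the zeros of the denominator. Factoring,
  z^3 + 3*z^2/2 + 2*I*z^2/3 + z + 5*I*z/2 - 1 + 2*I/3 = (z + 3/2 - I)*(z + I)*(z + 2*I/3)
so the candidates are z = -3/2 + I, z = -I, z = -2*I/3.

Check the numerator P(z) = 3*z^2 + z + 1 at each one:
  P(-3/2 + I) = 13/4 - 8*I ≠ 0, so z = -3/2 + I is a (simple) pole.
  P(-I) = -2 - I ≠ 0, so z = -I is a (simple) pole.
  P(-2*I/3) = -1/3 - 2*I/3 ≠ 0, so z = -2*I/3 is a (simple) pole.

Poles of f: {-3/2 + I, -I, -2*I/3}

Final answer: {-3/2 + I, -I, -2*I/3}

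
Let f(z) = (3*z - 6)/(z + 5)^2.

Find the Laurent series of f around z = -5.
Put w = z - (-5), i.e. z = w - 5. The denominator is w^2, so it suffices to rewrite the numerator in powers of w.

P(z) = 3*z - 6
P(w - 5) = -21 + 3*w

Dividing each term by w^2:
  f = -21/w^2 + 3/w

Substituting back w = z + 5:
  f(z) = -21/(z + 5)^2 + 3/(z + 5)

The series is finite because the numerator is a polynomial; the negative powers form the principal part, and the coefficient of 1/(z + 5) gives Res(f, -5) = 3.

Final answer: -21/(z + 5)^2 + 3/(z + 5)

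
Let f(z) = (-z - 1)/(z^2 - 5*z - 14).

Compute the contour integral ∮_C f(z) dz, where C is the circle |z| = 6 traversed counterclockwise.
By the residue theorem, ∮_C f(z) dz = 2πi · (sum of the residues of f at the poles inside |z| = 6).

The denominator factors as (z - 7)*(z + 2), so the singularities of f are simple poles at z = 7, z = -2.
  |7|² = 49 > 36 = 6², so this pole is outside the contour.
  |-2|² = 4 < 36 = 6², so this pole is inside the contour.

With P(z) = -z - 1 and Q(z) = z^2 - 5*z - 14, each pole is simple, so Res(f, z₀) = P(z₀)/Q'(z₀) with Q'(z) = 2*z - 5.
  Res(f, -2) = P(-2)/Q'(-2) = (1)/(-9) = -1/9

∮_C f(z) dz = 2πi · (-1/9) = -2*I*pi/9

Final answer: -2*I*pi/9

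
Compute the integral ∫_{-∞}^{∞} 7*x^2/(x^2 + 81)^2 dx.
7*pi/18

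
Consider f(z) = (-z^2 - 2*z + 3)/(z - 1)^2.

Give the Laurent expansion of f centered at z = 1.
Put w = z - (1), i.e. z = w + 1. The denominator is w^2, so it suffices to rewrite the numerator in powers of w.

P(z) = -z^2 - 2*z + 3
P(w + 1) = -4*w - w^2

Dividing each term by w^2:
  f = -4/w - 1

Substituting back w = z - 1:
  f(z) = -4/(z - 1) - 1

The series is finite because the numerator is a polynomial; the negative powers form the principal part, and the coefficient of 1/(z - 1) gives Res(f, 1) = -4.

Final answer: -4/(z - 1) - 1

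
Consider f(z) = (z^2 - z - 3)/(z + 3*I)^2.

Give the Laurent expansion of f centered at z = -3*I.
(-12 + 3*I)/(z + 3*I)^2 + (-1 - 6*I)/(z + 3*I) + 1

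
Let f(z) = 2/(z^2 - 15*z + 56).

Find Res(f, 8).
2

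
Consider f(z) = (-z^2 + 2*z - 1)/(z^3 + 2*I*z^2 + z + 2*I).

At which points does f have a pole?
The singularities of f are the zeros of the denominator. Factoring,
  z^3 + 2*I*z^2 + z + 2*I = (z + 2*I)*(z - I)*(z + I)
so the candidates are z = -2*I, z = I, z = -I.

Check the numerator P(z) = -z^2 + 2*z - 1 at each one:
  P(-2*I) = 3 - 4*I ≠ 0, so z = -2*I is a (simple) pole.
  P(I) = 2*I ≠ 0, so z = I is a (simple) pole.
  P(-I) = -2*I ≠ 0, so z = -I is a (simple) pole.

Poles of f: {-2*I, -I, I}

Final answer: {-2*I, -I, I}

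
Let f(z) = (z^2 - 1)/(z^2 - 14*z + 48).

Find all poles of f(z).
The singularities of f are the zeros of the denominator. Factoring,
  z^2 - 14*z + 48 = (z - 8)*(z - 6)
so the candidates are z = 8, z = 6.

Check the numerator P(z) = z^2 - 1 at each one:
  P(8) = 63 ≠ 0, so z = 8 is a (simple) pole.
  P(6) = 35 ≠ 0, so z = 6 is a (simple) pole.

Poles of f: {6, 8}

Final answer: {6, 8}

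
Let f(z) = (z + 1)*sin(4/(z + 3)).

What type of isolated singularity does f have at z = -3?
Let u = z + 3. Then
  sin(4/u) = Σ_{k≥0} (-1)^k (4)^(2k+1)/((2k+1)!·u^(2k+1)) = 4/u - 32/(3*u^3) + 128/(15*u^5) + ...
which has infinitely many negative powers of u, so sin(4/(z + 3)) has an essential singularity at z = -3.
The extra factor z + 1 is a nonzero polynomial; if the product had at most a pole at z = -3, dividing by that polynomial would leave sin(4/(z + 3)) with at most a pole too — contradiction. (Equivalently, the product's Laurent series still has infinitely many negative powers.)
So the singularity is essential.

Final answer: essential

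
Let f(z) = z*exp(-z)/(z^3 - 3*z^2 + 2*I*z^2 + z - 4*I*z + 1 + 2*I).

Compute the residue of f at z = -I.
Write f(z) = P(z)/Q(z) with P(z) = z*exp(-z) and Q(z) = z^3 - 3*z^2 + 2*I*z^2 + z - 4*I*z + 1 + 2*I.
The denominator factors as Q(z) = (z + I)*(z - 2 + I)*(z - 1), so z = -I is a simple zero of Q and P is analytic there; z = -I is therefore a simple pole and
  Res(f, z₀) = P(z₀)/Q'(z₀).

Q'(z) = 3*z^2 - 6*z + 4*I*z + 1 - 4*I, so Q'(-I) = 2 + 2*I.
P(-I) = -I*exp(I).

Res(f, -I) = (-I*exp(I))/(2 + 2*I) = (-1/4 - I/4)*exp(I)

Final answer: (-1/4 - I/4)*exp(I)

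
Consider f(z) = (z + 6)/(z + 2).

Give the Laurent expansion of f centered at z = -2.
4/(z + 2) + 1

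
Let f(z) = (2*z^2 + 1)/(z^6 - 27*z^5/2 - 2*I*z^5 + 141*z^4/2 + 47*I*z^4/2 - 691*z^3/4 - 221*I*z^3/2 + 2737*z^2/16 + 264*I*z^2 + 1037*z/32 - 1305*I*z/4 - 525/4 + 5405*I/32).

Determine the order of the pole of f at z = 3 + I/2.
4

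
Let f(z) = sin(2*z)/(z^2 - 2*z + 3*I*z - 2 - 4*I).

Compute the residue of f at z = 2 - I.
(2/5 - I/5)*sin(4 - 2*I)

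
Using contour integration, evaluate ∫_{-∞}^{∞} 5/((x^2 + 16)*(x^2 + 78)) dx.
5*pi*(39 - 2*sqrt(78))/9672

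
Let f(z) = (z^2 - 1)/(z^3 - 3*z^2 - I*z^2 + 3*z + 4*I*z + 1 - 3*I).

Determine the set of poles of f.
{I, 1 + I, 2 - I}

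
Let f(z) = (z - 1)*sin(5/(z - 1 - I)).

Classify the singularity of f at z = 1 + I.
Let u = z - 1 - I. Then
  sin(5/u) = Σ_{k≥0} (-1)^k (5)^(2k+1)/((2k+1)!·u^(2k+1)) = 5/u - 125/(6*u^3) + 625/(24*u^5) + ...
which has infinitely many negative powers of u, so sin(5/(z - 1 - I)) has an essential singularity at z = 1 + I.
The extra factor z - 1 is a nonzero polynomial; if the product had at most a pole at z = 1 + I, dividing by that polynomial would leave sin(5/(z - 1 - I)) with at most a pole too — contradiction. (Equivalently, the product's Laurent series still has infinitely many negative powers.)
So the singularity is essential.

Final answer: essential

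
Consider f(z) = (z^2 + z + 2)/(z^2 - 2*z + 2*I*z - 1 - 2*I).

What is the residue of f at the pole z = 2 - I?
Write f(z) = P(z)/Q(z) with P(z) = z^2 + z + 2 and Q(z) = z^2 - 2*z + 2*I*z - 1 - 2*I.
The denominator factors as Q(z) = (z + I)*(z - 2 + I), so z = 2 - I is a simple zero of Q and P is analytic there; z = 2 - I is therefore a simple pole and
  Res(f, z₀) = P(z₀)/Q'(z₀).

Q'(z) = 2*z - 2 + 2*I, so Q'(2 - I) = 2.
P(2 - I) = 7 - 5*I.

Res(f, 2 - I) = (7 - 5*I)/(2) = 7/2 - 5*I/2

Final answer: 7/2 - 5*I/2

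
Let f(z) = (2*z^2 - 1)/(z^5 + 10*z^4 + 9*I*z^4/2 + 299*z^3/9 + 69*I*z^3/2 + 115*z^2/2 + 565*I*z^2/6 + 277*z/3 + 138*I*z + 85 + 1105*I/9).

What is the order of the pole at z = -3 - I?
3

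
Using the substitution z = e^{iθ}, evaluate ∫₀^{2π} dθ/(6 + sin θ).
Call the integral J. The integrand is 2π-periodic and we integrate over a full period, so shifting θ does not change the value (θ → θ + π/2 turns sin θ into cos θ). Hence
  J = ∫₀^{2π} dθ/(6 + cos θ).
Put z = e^{iθ}: then cos θ = (z + 1/z)/2, dθ = dz/(iz), and z runs once counterclockwise around |z| = 1:
  J = ∮_{|z|=1} 1/(6 + (z + 1/z)/2) · dz/(iz) = (2/i) ∮_{|z|=1} dz/(z^2 + 12*z + 1).
The roots of z^2 + 12*z + 1 are z = (-6 ± sqrt(6^2 - 1^2)), with sqrt(35) = sqrt(35); their product is 1, so only z₊ = -6 + sqrt(35) lies inside the unit circle (z₋ = -6 - sqrt(35) lies outside).
z₊ is a simple zero of q(z) = z^2 + 12*z + 1, so Res(1/q, z₊) = 1/q'(z₊) with q'(z) = 2*z + 12; and q'(z₊) = (z₊ - z₋) = 2*sqrt(35).
Therefore J = (2/i) · 2πi · 1/(2*sqrt(35)) = 2*pi/(sqrt(35)) = 2*sqrt(35)*pi/35

Final answer: 2*sqrt(35)*pi/35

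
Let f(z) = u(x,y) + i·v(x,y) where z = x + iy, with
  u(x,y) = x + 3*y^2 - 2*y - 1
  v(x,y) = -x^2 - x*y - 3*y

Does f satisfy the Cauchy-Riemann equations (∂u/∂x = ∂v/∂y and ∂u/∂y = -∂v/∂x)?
∂u/∂x = 1
∂v/∂y = -x - 3
∂u/∂y = 6*y - 2
∂v/∂x = -2*x - y
∂u/∂x ≠ ∂v/∂y and ∂u/∂y ≠ -∂v/∂x; the Cauchy-Riemann equations are not satisfied, so f is not analytic.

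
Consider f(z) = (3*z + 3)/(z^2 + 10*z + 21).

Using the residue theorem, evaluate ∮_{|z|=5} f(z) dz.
By the residue theorem, ∮_C f(z) dz = 2πi · (sum of the residues of f at the poles inside |z| = 5).

The denominator factors as (z + 7)*(z + 3), so the singularities of f are simple poles at z = -7, z = -3.
  |-7|² = 49 > 25 = 5², so this pole is outside the contour.
  |-3|² = 9 < 25 = 5², so this pole is inside the contour.

With P(z) = 3*z + 3 and Q(z) = z^2 + 10*z + 21, each pole is simple, so Res(f, z₀) = P(z₀)/Q'(z₀) with Q'(z) = 2*z + 10.
  Res(f, -3) = P(-3)/Q'(-3) = (-6)/(4) = -3/2

∮_C f(z) dz = 2πi · (-3/2) = -3*I*pi

Final answer: -3*I*pi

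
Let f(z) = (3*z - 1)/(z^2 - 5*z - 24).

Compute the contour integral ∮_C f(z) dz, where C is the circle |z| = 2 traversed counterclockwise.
By the residue theorem, ∮_C f(z) dz = 2πi · (sum of the residues of f at the poles inside |z| = 2).

The denominator factors as (z + 3)*(z - 8), so the singularities of f are simple poles at z = -3, z = 8.
  |-3|² = 9 > 4 = 2², so this pole is outside the contour.
  |8|² = 64 > 4 = 2², so this pole is outside the contour.

No pole lies inside the contour, so f is analytic on and inside C and the integral is 0 (Cauchy's theorem).

Final answer: 0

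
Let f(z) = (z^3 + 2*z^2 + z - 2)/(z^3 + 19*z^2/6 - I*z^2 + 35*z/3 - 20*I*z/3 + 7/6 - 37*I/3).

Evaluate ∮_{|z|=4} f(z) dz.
By the residue theorem, ∮_C f(z) dz = 2πi · (sum of the residues of f at the poles inside |z| = 4).

The denominator factors as (z + 2 + 3*I)*(z + 1/2 - I)*(z + 2/3 - 3*I), so the singularities of f are simple poles at z = -2 - 3*I, z = -1/2 + I, z = -2/3 + 3*I.
  |-2 - 3*I|² = 13 < 16 = 4², so this pole is inside the contour.
  |-1/2 + I|² = 5/4 < 16 = 4², so this pole is inside the contour.
  |-2/3 + 3*I|² = 85/9 < 16 = 4², so this pole is inside the contour.

With P(z) = z^3 + 2*z^2 + z - 2 and Q(z) = z^3 + 19*z^2/6 - I*z^2 + 35*z/3 - 20*I*z/3 + 7/6 - 37*I/3, each pole is simple, so Res(f, z₀) = P(z₀)/Q'(z₀) with Q'(z) = 3*z^2 + 19*z/3 - 2*I*z + 35/3 - 20*I/3.
  Res(f, -2 - 3*I) = P(-2 - 3*I)/Q'(-2 - 3*I) = (32 + 12*I)/(-22 + 43*I/3) = -4788/6205 - 6504*I/6205
  Res(f, -1/2 + I) = P(-1/2 + I)/Q'(-1/2 + I) = (-21/8 - 5*I/4)/(33/4 - 7*I/3) = -5397/21170 - 2367*I/10585
  Res(f, -2/3 + 3*I) = P(-2/3 + 3*I)/Q'(-2/3 + 3*I) = (-56/27 - 28*I)/(-110/9 + 5*I/3) = -1036/7395 + 1120*I/493

Sum of residues inside C: -7/6 + I
∮_C f(z) dz = 2πi · (-7/6 + I) = pi*(-2 - 7*I/3)

Final answer: pi*(-2 - 7*I/3)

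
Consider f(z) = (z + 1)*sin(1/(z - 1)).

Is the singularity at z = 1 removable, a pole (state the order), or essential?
Let u = z - 1. Then
  sin(1/u) = Σ_{k≥0} (-1)^k (1)^(2k+1)/((2k+1)!·u^(2k+1)) = 1/u - 1/(6*u^3) + 1/(120*u^5) + ...
which has infinitely many negative powers of u, so sin(1/(z - 1)) has an essential singularity at z = 1.
The extra factor z + 1 is a nonzero polynomial; if the product had at most a pole at z = 1, dividing by that polynomial would leave sin(1/(z - 1)) with at most a pole too — contradiction. (Equivalently, the product's Laurent series still has infinitely many negative powers.)
So the singularity is essential.

Final answer: essential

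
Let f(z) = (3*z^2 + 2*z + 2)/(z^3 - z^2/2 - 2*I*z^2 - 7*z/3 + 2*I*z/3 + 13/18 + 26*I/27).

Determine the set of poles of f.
The singularities of f are the zeros of the denominator. Factoring,
  z^3 - z^2/2 - 2*I*z^2 - 7*z/3 + 2*I*z/3 + 13/18 + 26*I/27 = (z + 1 - 2*I/3)*(z - 1 - 2*I/3)*(z - 1/2 - 2*I/3)
so the candidates are z = -1 + 2*I/3, z = 1 + 2*I/3, z = 1/2 + 2*I/3.

Check the numerator P(z) = 3*z^2 + 2*z + 2 at each one:
  P(-1 + 2*I/3) = 5/3 - 8*I/3 ≠ 0, so z = -1 + 2*I/3 is a (simple) pole.
  P(1 + 2*I/3) = 17/3 + 16*I/3 ≠ 0, so z = 1 + 2*I/3 is a (simple) pole.
  P(1/2 + 2*I/3) = 29/12 + 10*I/3 ≠ 0, so z = 1/2 + 2*I/3 is a (simple) pole.

Poles of f: {-1 + 2*I/3, 1/2 + 2*I/3, 1 + 2*I/3}

Final answer: {-1 + 2*I/3, 1/2 + 2*I/3, 1 + 2*I/3}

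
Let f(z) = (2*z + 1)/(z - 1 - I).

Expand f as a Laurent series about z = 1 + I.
(3 + 2*I)/(z - 1 - I) + 2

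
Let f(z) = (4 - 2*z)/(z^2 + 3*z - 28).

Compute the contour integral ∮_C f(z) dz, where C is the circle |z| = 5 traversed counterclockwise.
By the residue theorem, ∮_C f(z) dz = 2πi · (sum of the residues of f at the poles inside |z| = 5).

The denominator factors as (z - 4)*(z + 7), so the singularities of f are simple poles at z = 4, z = -7.
  |4|² = 16 < 25 = 5², so this pole is inside the contour.
  |-7|² = 49 > 25 = 5², so this pole is outside the contour.

With P(z) = 4 - 2*z and Q(z) = z^2 + 3*z - 28, each pole is simple, so Res(f, z₀) = P(z₀)/Q'(z₀) with Q'(z) = 2*z + 3.
  Res(f, 4) = P(4)/Q'(4) = (-4)/(11) = -4/11

∮_C f(z) dz = 2πi · (-4/11) = -8*I*pi/11

Final answer: -8*I*pi/11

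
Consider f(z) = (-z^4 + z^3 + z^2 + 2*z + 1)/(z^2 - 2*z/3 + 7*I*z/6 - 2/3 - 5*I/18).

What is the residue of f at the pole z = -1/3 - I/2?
Write f(z) = P(z)/Q(z) with P(z) = -z^4 + z^3 + z^2 + 2*z + 1 and Q(z) = z^2 - 2*z/3 + 7*I*z/6 - 2/3 - 5*I/18.
The denominator factors as Q(z) = (z + 1/3 + I/2)*(z - 1 + 2*I/3), so z = -1/3 - I/2 is a simple zero of Q and P is analytic there; z = -1/3 - I/2 is therefore a simple pole and
  Res(f, z₀) = P(z₀)/Q'(z₀).

Q'(z) = 2*z - 2/3 + 7*I/6, so Q'(-1/3 - I/2) = -4/3 + I/6.
P(-1/3 - I/2) = 647/1296 - 133*I/216.

Res(f, -1/3 - I/2) = (647/1296 - 133*I/216)/(-4/3 + I/6) = -2987/7020 + 5737*I/14040

Final answer: -2987/7020 + 5737*I/14040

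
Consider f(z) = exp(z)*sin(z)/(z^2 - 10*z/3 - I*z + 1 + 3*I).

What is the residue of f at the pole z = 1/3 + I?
(-24/73 - 9*I/73)*exp(1/3 + I)*sin(1/3 + I)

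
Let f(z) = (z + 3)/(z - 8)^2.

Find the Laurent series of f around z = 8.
Put w = z - (8), i.e. z = w + 8. The denominator is w^2, so it suffices to rewrite the numerator in powers of w.

P(z) = z + 3
P(w + 8) = 11 + w

Dividing each term by w^2:
  f = 11/w^2 + 1/w

Substituting back w = z - 8:
  f(z) = 11/(z - 8)^2 + 1/(z - 8)

The series is finite because the numerator is a polynomial; the negative powers form the principal part, and the coefficient of 1/(z - 8) gives Res(f, 8) = 1.

Final answer: 11/(z - 8)^2 + 1/(z - 8)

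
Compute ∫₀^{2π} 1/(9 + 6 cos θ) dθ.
Let J = ∫₀^{2π} dθ/(9 + 6 cos θ).
Put z = e^{iθ}: then cos θ = (z + 1/z)/2, dθ = dz/(iz), and z runs once counterclockwise around |z| = 1:
  J = ∮_{|z|=1} 1/(9 + 6*(z + 1/z)/2) · dz/(iz) = (2/i) ∮_{|z|=1} dz/(6*z^2 + 18*z + 6).
The roots of 6*z^2 + 18*z + 6 are z = (-9 ± sqrt(9^2 - 6^2))/6, with sqrt(45) = 3*sqrt(5); their product is 1, so only z₊ = -3/2 + sqrt(5)/2 lies inside the unit circle (z₋ = -3/2 - sqrt(5)/2 lies outside).
z₊ is a simple zero of q(z) = 6*z^2 + 18*z + 6, so Res(1/q, z₊) = 1/q'(z₊) with q'(z) = 12*z + 18; and q'(z₊) = 6*(z₊ - z₋) = 6*sqrt(5).
Therefore J = (2/i) · 2πi · 1/(6*sqrt(5)) = 2*pi/(3*sqrt(5)) = 2*sqrt(5)*pi/15

Final answer: 2*sqrt(5)*pi/15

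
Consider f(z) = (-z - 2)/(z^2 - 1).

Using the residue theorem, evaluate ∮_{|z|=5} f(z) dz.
-2*I*pi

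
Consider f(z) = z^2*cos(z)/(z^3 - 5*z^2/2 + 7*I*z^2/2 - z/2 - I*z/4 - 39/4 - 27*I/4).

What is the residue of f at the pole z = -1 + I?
Write f(z) = P(z)/Q(z) with P(z) = z^2*cos(z) and Q(z) = z^3 - 5*z^2/2 + 7*I*z^2/2 - z/2 - I*z/4 - 39/4 - 27*I/4.
The denominator factors as Q(z) = (z + 1 - I)*(z - 3/2 + 3*I)*(z - 2 + 3*I/2), so z = -1 + I is a simple zero of Q and P is analytic there; z = -1 + I is therefore a simple pole and
  Res(f, z₀) = P(z₀)/Q'(z₀).

Q'(z) = 3*z^2 - 5*z + 7*I*z - 1/2 - I/4, so Q'(-1 + I) = -5/2 - 73*I/4.
P(-1 + I) = -2*I*cos(1 - I).

Res(f, -1 + I) = (-2*I*cos(1 - I))/(-5/2 - 73*I/4) = (584/5429 + 80*I/5429)*cos(1 - I)

Final answer: (584/5429 + 80*I/5429)*cos(1 - I)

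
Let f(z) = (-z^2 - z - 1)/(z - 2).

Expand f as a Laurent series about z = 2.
Put w = z - (2), i.e. z = w + 2. The denominator is w, so it suffices to rewrite the numerator in powers of w.

P(z) = -z^2 - z - 1
P(w + 2) = -7 - 5*w - w^2

Dividing each term by w:
  f = -7/w - 5 - w

Substituting back w = z - 2:
  f(z) = -7/(z - 2) - 5 - (z - 2)

The series is finite because the numerator is a polynomial; the negative powers form the principal part, and the coefficient of 1/(z - 2) gives Res(f, 2) = -7.

Final answer: -7/(z - 2) - 5 - (z - 2)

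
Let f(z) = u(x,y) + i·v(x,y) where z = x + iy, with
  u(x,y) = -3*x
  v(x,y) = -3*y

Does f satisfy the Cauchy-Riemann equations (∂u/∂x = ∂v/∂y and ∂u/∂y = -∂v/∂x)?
∂u/∂x = -3
∂v/∂y = -3
∂u/∂y = 0
∂v/∂x = 0
∂u/∂x = ∂v/∂y and ∂u/∂y = -∂v/∂x hold identically; f is analytic.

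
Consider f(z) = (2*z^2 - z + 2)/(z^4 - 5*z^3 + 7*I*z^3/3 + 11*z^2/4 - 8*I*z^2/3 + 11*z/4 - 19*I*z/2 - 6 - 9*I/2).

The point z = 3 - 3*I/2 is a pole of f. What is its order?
Factor the denominator:
  z^4 - 5*z^3 + 7*I*z^3/3 + 11*z^2/4 - 8*I*z^2/3 + 11*z/4 - 19*I*z/2 - 6 - 9*I/2 = (z - 3 + 3*I/2)^2*(z - 2*I/3)*(z + 1)

The numerator P(z) = 2*z^2 - z + 2 has P(3 - 3*I/2) = 25/2 - 33*I/2 ≠ 0, so no factor of (z - 3 + 3*I/2) cancels.
Near z = 3 - 3*I/2 we can therefore write f(z) = g(z)/(z - 3 + 3*I/2)^2 with g analytic at 3 - 3*I/2 and g(3 - 3*I/2) ≠ 0 (g is the numerator divided by the remaining denominator factors).

Hence z = 3 - 3*I/2 is a pole of order 2.

Final answer: 2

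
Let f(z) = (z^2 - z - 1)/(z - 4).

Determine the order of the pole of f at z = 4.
Factor the denominator:
  z - 4 = (z - 4)

The numerator P(z) = z^2 - z - 1 has P(4) = 11 ≠ 0, so no factor of (z - 4) cancels.
Near z = 4 we can therefore write f(z) = g(z)/(z - 4) with g analytic at 4 and g(4) ≠ 0 (g is just the numerator).

Hence z = 4 is a pole of order 1.

Final answer: 1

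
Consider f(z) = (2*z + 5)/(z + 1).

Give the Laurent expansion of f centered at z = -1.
3/(z + 1) + 2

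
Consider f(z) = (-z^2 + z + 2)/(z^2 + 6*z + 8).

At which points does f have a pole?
{-4, -2}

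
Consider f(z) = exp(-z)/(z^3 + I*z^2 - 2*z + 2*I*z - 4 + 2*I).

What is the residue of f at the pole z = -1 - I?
-I*exp(1 + I)/6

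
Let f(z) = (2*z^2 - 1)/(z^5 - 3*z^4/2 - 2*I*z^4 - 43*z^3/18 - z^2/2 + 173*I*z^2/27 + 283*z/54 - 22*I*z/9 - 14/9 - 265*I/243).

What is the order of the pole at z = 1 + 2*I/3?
Factor the denominator:
  z^5 - 3*z^4/2 - 2*I*z^4 - 43*z^3/18 - z^2/2 + 173*I*z^2/27 + 283*z/54 - 22*I*z/9 - 14/9 - 265*I/243 = (z - 1 - 2*I/3)^3*(z + 3/2 + 2*I/3)*(z - 2*I/3)

The numerator P(z) = 2*z^2 - 1 has P(1 + 2*I/3) = 1/9 + 8*I/3 ≠ 0, so no factor of (z - 1 - 2*I/3) cancels.
Near z = 1 + 2*I/3 we can therefore write f(z) = g(z)/(z - 1 - 2*I/3)^3 with g analytic at 1 + 2*I/3 and g(1 + 2*I/3) ≠ 0 (g is the numerator divided by the remaining denominator factors).

Hence z = 1 + 2*I/3 is a pole of order 3.

Final answer: 3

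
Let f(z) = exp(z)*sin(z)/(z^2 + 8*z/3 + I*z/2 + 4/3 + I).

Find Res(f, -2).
Write f(z) = P(z)/Q(z) with P(z) = exp(z)*sin(z) and Q(z) = z^2 + 8*z/3 + I*z/2 + 4/3 + I.
The denominator factors as Q(z) = (z + 2)*(z + 2/3 + I/2), so z = -2 is a simple zero of Q and P is analytic there; z = -2 is therefore a simple pole and
  Res(f, z₀) = P(z₀)/Q'(z₀).

Q'(z) = 2*z + 8/3 + I/2, so Q'(-2) = -4/3 + I/2.
P(-2) = -exp(-2)*sin(2).

Res(f, -2) = (-exp(-2)*sin(2))/(-4/3 + I/2) = (48/73 + 18*I/73)*exp(-2)*sin(2)

Final answer: (48/73 + 18*I/73)*exp(-2)*sin(2)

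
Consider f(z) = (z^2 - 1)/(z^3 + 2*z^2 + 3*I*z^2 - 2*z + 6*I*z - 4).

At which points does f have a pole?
{-2, -2*I, -I}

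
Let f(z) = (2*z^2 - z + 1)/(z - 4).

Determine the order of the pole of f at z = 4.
1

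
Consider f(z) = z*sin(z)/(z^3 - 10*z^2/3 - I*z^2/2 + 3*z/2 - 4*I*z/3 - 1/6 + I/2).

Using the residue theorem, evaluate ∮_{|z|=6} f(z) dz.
By the residue theorem, ∮_C f(z) dz = 2πi · (sum of the residues of f at the poles inside |z| = 6).

The denominator factors as (z - 1/3)*(z + I/2)*(z - 3 - I), so the singularities of f are simple poles at z = 1/3, z = -I/2, z = 3 + I.
  |1/3|² = 1/9 < 36 = 6², so this pole is inside the contour.
  |-I/2|² = 1/4 < 36 = 6², so this pole is inside the contour.
  |3 + I|² = 10 < 36 = 6², so this pole is inside the contour.

With P(z) = z*sin(z) and Q(z) = z^3 - 10*z^2/3 - I*z^2/2 + 3*z/2 - 4*I*z/3 - 1/6 + I/2, each pole is simple, so Res(f, z₀) = P(z₀)/Q'(z₀) with Q'(z) = 3*z^2 - 20*z/3 - I*z + 3/2 - 4*I/3.
  Res(f, 1/3) = P(1/3)/Q'(1/3) = (sin(1/3)/3)/(-7/18 - 5*I/3) = (-42/949 + 180*I/949)*sin(1/3)
  Res(f, -I/2) = P(-I/2)/Q'(-I/2) = (-sinh(1/2)/2)/(1/4 + 2*I) = (-2/65 + 16*I/65)*sinh(1/2)
  Res(f, 3 + I) = P(3 + I)/Q'(3 + I) = ((3 + I)*sin(3 + I))/(13/2 + 7*I) = (106/365 - 58*I/365)*sin(3 + I)

Sum of residues inside C: (106/365 - 58*I/365)*sin(3 + I) + (-42/949 + 180*I/949)*sin(1/3) + (-2/65 + 16*I/65)*sinh(1/2)
∮_C f(z) dz = 2πi · ((106/365 - 58*I/365)*sin(3 + I) + (-42/949 + 180*I/949)*sin(1/3) + (-2/65 + 16*I/65)*sinh(1/2)) = pi*(116/365 + 212*I/365)*sin(3 + I) + pi*(-32/65 - 4*I/65)*sinh(1/2) + pi*(-360/949 - 84*I/949)*sin(1/3)

Final answer: pi*(116/365 + 212*I/365)*sin(3 + I) + pi*(-32/65 - 4*I/65)*sinh(1/2) + pi*(-360/949 - 84*I/949)*sin(1/3)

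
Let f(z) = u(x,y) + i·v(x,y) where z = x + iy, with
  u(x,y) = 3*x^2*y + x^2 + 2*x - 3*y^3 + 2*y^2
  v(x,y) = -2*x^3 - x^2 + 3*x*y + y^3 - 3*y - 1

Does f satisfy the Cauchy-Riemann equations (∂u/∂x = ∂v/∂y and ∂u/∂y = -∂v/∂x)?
∂u/∂x = 6*x*y + 2*x + 2
∂v/∂y = 3*x + 3*y^2 - 3
∂u/∂y = 3*x^2 - 9*y^2 + 4*y
∂v/∂x = -6*x^2 - 2*x + 3*y
∂u/∂x ≠ ∂v/∂y and ∂u/∂y ≠ -∂v/∂x; the Cauchy-Riemann equations are not satisfied, so f is not analytic.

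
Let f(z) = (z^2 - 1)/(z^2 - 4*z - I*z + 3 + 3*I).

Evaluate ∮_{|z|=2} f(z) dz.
By the residue theorem, ∮_C f(z) dz = 2πi · (sum of the residues of f at the poles inside |z| = 2).

The denominator factors as (z - 3)*(z - 1 - I), so the singularities of f are simple poles at z = 3, z = 1 + I.
  |3|² = 9 > 4 = 2², so this pole is outside the contour.
  |1 + I|² = 2 < 4 = 2², so this pole is inside the contour.

With P(z) = z^2 - 1 and Q(z) = z^2 - 4*z - I*z + 3 + 3*I, each pole is simple, so Res(f, z₀) = P(z₀)/Q'(z₀) with Q'(z) = 2*z - 4 - I.
  Res(f, 1 + I) = P(1 + I)/Q'(1 + I) = (-1 + 2*I)/(-2 + I) = 4/5 - 3*I/5

∮_C f(z) dz = 2πi · (4/5 - 3*I/5) = pi*(6/5 + 8*I/5)

Final answer: pi*(6/5 + 8*I/5)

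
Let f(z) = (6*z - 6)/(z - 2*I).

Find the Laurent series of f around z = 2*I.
(-6 + 12*I)/(z - 2*I) + 6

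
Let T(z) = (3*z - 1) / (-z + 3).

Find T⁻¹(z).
Set w = T(z) = (3*z - 1) / (-z + 3) and solve for z:
  w*(-z + 3) = 3*z - 1
  3*w + z*(-w - 3) + 1 = 0
  z*(-w - 3) = -3*w - 1
  z = (3*w + 1)/(w + 3)
Renaming the variable, T⁻¹(z) = (3*z + 1)/(z + 3).
(Check: ad - bc = 8 ≠ 0, so T is invertible.)

Final answer: (3*z + 1)/(z + 3)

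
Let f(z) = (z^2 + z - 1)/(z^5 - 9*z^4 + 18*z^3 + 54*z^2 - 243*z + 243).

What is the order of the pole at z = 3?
Factor the denominator:
  z^5 - 9*z^4 + 18*z^3 + 54*z^2 - 243*z + 243 = (z - 3)^4*(z + 3)

The numerator P(z) = z^2 + z - 1 has P(3) = 11 ≠ 0, so no factor of (z - 3) cancels.
Near z = 3 we can therefore write f(z) = g(z)/(z - 3)^4 with g analytic at 3 and g(3) ≠ 0 (g is the numerator divided by the remaining denominator factors).

Hence z = 3 is a pole of order 4.

Final answer: 4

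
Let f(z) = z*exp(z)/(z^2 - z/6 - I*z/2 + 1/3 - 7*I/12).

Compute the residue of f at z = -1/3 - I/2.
Write f(z) = P(z)/Q(z) with P(z) = z*exp(z) and Q(z) = z^2 - z/6 - I*z/2 + 1/3 - 7*I/12.
The denominator factors as Q(z) = (z - 1/2 - I)*(z + 1/3 + I/2), so z = -1/3 - I/2 is a simple zero of Q and P is analytic there; z = -1/3 - I/2 is therefore a simple pole and
  Res(f, z₀) = P(z₀)/Q'(z₀).

Q'(z) = 2*z - 1/6 - I/2, so Q'(-1/3 - I/2) = -5/6 - 3*I/2.
P(-1/3 - I/2) = (-1/3 - I/2)*exp(-1/3 - I/2).

Res(f, -1/3 - I/2) = ((-1/3 - I/2)*exp(-1/3 - I/2))/(-5/6 - 3*I/2) = (37/106 - 3*I/106)*exp(-1/3 - I/2)

Final answer: (37/106 - 3*I/106)*exp(-1/3 - I/2)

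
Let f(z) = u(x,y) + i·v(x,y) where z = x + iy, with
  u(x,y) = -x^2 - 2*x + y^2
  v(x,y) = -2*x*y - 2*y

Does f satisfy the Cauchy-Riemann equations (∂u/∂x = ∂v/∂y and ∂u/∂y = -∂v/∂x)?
∂u/∂x = -2*x - 2
∂v/∂y = -2*x - 2
∂u/∂y = 2*y
∂v/∂x = -2*y
∂u/∂x = ∂v/∂y and ∂u/∂y = -∂v/∂x hold identically; f is analytic.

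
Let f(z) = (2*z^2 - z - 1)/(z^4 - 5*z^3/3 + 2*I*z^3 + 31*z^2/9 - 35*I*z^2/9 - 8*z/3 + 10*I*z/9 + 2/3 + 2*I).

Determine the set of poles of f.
The singularities of f are the zeros of the denominator. Factoring,
  z^4 - 5*z^3/3 + 2*I*z^3 + 31*z^2/9 - 35*I*z^2/9 - 8*z/3 + 10*I*z/9 + 2/3 + 2*I = (z - 1 - I)*(z + 3*I)*(z - 1 + I/3)*(z + 1/3 - I/3)
so the candidates are z = 1 + I, z = -3*I, z = 1 - I/3, z = -1/3 + I/3.

Check the numerator P(z) = 2*z^2 - z - 1 at each one:
  P(1 + I) = -2 + 3*I ≠ 0, so z = 1 + I is a (simple) pole.
  P(-3*I) = -19 + 3*I ≠ 0, so z = -3*I is a (simple) pole.
  P(1 - I/3) = -2/9 - I ≠ 0, so z = 1 - I/3 is a (simple) pole.
  P(-1/3 + I/3) = -2/3 - 7*I/9 ≠ 0, so z = -1/3 + I/3 is a (simple) pole.

Poles of f: {-1/3 + I/3, -3*I, 1 - I/3, 1 + I}

Final answer: {-1/3 + I/3, -3*I, 1 - I/3, 1 + I}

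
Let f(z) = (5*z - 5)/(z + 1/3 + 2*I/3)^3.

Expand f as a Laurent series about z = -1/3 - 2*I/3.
Put w = z - (-1/3 - 2*I/3), i.e. z = w - 1/3 - 2*I/3. The denominator is w^3, so it suffices to rewrite the numerator in powers of w.

P(z) = 5*z - 5
P(w - 1/3 - 2*I/3) = -20/3 - 10*I/3 + 5*w

Dividing each term by w^3:
  f = (-20/3 - 10*I/3)/w^3 + 5/w^2

Substituting back w = z + 1/3 + 2*I/3:
  f(z) = (-20/3 - 10*I/3)/(z + 1/3 + 2*I/3)^3 + 5/(z + 1/3 + 2*I/3)^2

The series is finite because the numerator is a polynomial; the negative powers form the principal part.

Final answer: (-20/3 - 10*I/3)/(z + 1/3 + 2*I/3)^3 + 5/(z + 1/3 + 2*I/3)^2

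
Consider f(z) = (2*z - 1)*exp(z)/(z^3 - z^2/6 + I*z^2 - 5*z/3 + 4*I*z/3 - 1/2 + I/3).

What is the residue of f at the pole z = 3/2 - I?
(2280/4553 + 216*I/4553)*exp(3/2 - I)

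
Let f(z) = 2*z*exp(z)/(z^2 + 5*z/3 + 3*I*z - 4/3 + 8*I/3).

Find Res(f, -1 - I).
Write f(z) = P(z)/Q(z) with P(z) = 2*z*exp(z) and Q(z) = z^2 + 5*z/3 + 3*I*z - 4/3 + 8*I/3.
The denominator factors as Q(z) = (z + 1 + I)*(z + 2/3 + 2*I), so z = -1 - I is a simple zero of Q and P is analytic there; z = -1 - I is therefore a simple pole and
  Res(f, z₀) = P(z₀)/Q'(z₀).

Q'(z) = 2*z + 5/3 + 3*I, so Q'(-1 - I) = -1/3 + I.
P(-1 - I) = (-2 - 2*I)*exp(-1 - I).

Res(f, -1 - I) = ((-2 - 2*I)*exp(-1 - I))/(-1/3 + I) = (-6/5 + 12*I/5)*exp(-1 - I)

Final answer: (-6/5 + 12*I/5)*exp(-1 - I)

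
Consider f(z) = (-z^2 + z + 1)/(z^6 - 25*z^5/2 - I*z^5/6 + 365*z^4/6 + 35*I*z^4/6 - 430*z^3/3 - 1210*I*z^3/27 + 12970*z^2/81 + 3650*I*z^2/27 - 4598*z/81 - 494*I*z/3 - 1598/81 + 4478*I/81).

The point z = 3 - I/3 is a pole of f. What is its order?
Factor the denominator:
  z^6 - 25*z^5/2 - I*z^5/6 + 365*z^4/6 + 35*I*z^4/6 - 430*z^3/3 - 1210*I*z^3/27 + 12970*z^2/81 + 3650*I*z^2/27 - 4598*z/81 - 494*I*z/3 - 1598/81 + 4478*I/81 = (z - 3 + I/3)^4*(z - I)*(z - 1/2 - I/2)

The numerator P(z) = -z^2 + z + 1 has P(3 - I/3) = -44/9 + 5*I/3 ≠ 0, so no factor of (z - 3 + I/3) cancels.
Near z = 3 - I/3 we can therefore write f(z) = g(z)/(z - 3 + I/3)^4 with g analytic at 3 - I/3 and g(3 - I/3) ≠ 0 (g is the numerator divided by the remaining denominator factors).

Hence z = 3 - I/3 is a pole of order 4.

Final answer: 4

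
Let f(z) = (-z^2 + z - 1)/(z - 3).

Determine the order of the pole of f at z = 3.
Factor the denominator:
  z - 3 = (z - 3)

The numerator P(z) = -z^2 + z - 1 has P(3) = -7 ≠ 0, so no factor of (z - 3) cancels.
Near z = 3 we can therefore write f(z) = g(z)/(z - 3) with g analytic at 3 and g(3) ≠ 0 (g is just the numerator).

Hence z = 3 is a pole of order 1.

Final answer: 1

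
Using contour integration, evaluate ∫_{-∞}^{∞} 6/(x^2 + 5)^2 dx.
Let f(z) = 6/(z^2 + 5)^2. The denominator has no real zeros and deg Q - deg P = 4 ≥ 2, so the integral of f over the upper semicircle |z| = R tends to 0 as R → ∞. Closing the contour in the upper half-plane,
  ∫_{-∞}^{∞} f(x) dx = 2πi · Σ Res(f, z_k)  over the poles with Im z_k > 0.

Zeros of the denominator: z^2 + 5 = 0 gives z = ±sqrt(5)*I.
Upper half-plane: z = sqrt(5)*I (a pole of order 2).

Write f(z) = g(z)/(z - sqrt(5)*I)^2 with g(z) = 6/(z + sqrt(5)*I)^2. For a double pole, Res(f, z₀) = g'(z₀):
  g'(z) = -12/(z + sqrt(5)*I)^3
  Res(f, sqrt(5)*I) = g'(sqrt(5)*I) = -3*sqrt(5)*I/50

∫_{-∞}^{∞} f(x) dx = 2πi · (-3*sqrt(5)*I/50) = 3*sqrt(5)*pi/25

Final answer: 3*sqrt(5)*pi/25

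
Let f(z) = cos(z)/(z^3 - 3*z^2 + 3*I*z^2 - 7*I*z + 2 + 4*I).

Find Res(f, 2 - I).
Write f(z) = P(z)/Q(z) with P(z) = cos(z) and Q(z) = z^3 - 3*z^2 + 3*I*z^2 - 7*I*z + 2 + 4*I.
The denominator factors as Q(z) = (z + 2*I)*(z - 2 + I)*(z - 1), so z = 2 - I is a simple zero of Q and P is analytic there; z = 2 - I is therefore a simple pole and
  Res(f, z₀) = P(z₀)/Q'(z₀).

Q'(z) = 3*z^2 - 6*z + 6*I*z - 7*I, so Q'(2 - I) = 3 - I.
P(2 - I) = cos(2 - I).

Res(f, 2 - I) = (cos(2 - I))/(3 - I) = (3/10 + I/10)*cos(2 - I)

Final answer: (3/10 + I/10)*cos(2 - I)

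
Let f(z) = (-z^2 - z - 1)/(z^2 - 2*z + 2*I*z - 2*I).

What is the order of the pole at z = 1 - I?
Factor the denominator:
  z^2 - 2*z + 2*I*z - 2*I = (z - 1 + I)^2

The numerator P(z) = -z^2 - z - 1 has P(1 - I) = -2 + 3*I ≠ 0, so no factor of (z - 1 + I) cancels.
Near z = 1 - I we can therefore write f(z) = g(z)/(z - 1 + I)^2 with g analytic at 1 - I and g(1 - I) ≠ 0 (g is just the numerator).

Hence z = 1 - I is a pole of order 2.

Final answer: 2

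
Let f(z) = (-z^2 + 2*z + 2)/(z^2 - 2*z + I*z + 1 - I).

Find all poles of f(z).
The singularities of f are the zeros of the denominator. Factoring,
  z^2 - 2*z + I*z + 1 - I = (z - 1 + I)*(z - 1)
so the candidates are z = 1 - I, z = 1.

Check the numerator P(z) = -z^2 + 2*z + 2 at each one:
  P(1 - I) = 4 ≠ 0, so z = 1 - I is a (simple) pole.
  P(1) = 3 ≠ 0, so z = 1 is a (simple) pole.

Poles of f: {1 - I, 1}

Final answer: {1 - I, 1}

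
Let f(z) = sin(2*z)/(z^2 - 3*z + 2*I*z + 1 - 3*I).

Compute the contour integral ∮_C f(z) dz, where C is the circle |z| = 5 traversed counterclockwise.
By the residue theorem, ∮_C f(z) dz = 2πi · (sum of the residues of f at the poles inside |z| = 5).

The denominator factors as (z - 1 + I)*(z - 2 + I), so the singularities of f are simple poles at z = 1 - I, z = 2 - I.
  |1 - I|² = 2 < 25 = 5², so this pole is inside the contour.
  |2 - I|² = 5 < 25 = 5², so this pole is inside the contour.

With P(z) = sin(2*z) and Q(z) = z^2 - 3*z + 2*I*z + 1 - 3*I, each pole is simple, so Res(f, z₀) = P(z₀)/Q'(z₀) with Q'(z) = 2*z - 3 + 2*I.
  Res(f, 1 - I) = P(1 - I)/Q'(1 - I) = (sin(2 - 2*I))/(-1) = -sin(2 - 2*I)
  Res(f, 2 - I) = P(2 - I)/Q'(2 - I) = (sin(4 - 2*I))/(1) = sin(4 - 2*I)

Sum of residues inside C: -sin(2 - 2*I) + sin(4 - 2*I)
∮_C f(z) dz = 2πi · (-sin(2 - 2*I) + sin(4 - 2*I)) = -2*I*pi*sin(2 - 2*I) + 2*I*pi*sin(4 - 2*I)

Final answer: -2*I*pi*sin(2 - 2*I) + 2*I*pi*sin(4 - 2*I)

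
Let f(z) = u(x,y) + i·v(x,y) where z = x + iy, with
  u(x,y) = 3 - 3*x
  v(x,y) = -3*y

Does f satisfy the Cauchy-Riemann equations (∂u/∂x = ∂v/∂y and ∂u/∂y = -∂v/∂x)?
∂u/∂x = -3
∂v/∂y = -3
∂u/∂y = 0
∂v/∂x = 0
∂u/∂x = ∂v/∂y and ∂u/∂y = -∂v/∂x hold identically; f is analytic.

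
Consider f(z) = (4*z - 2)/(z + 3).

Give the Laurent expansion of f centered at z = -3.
Put w = z - (-3), i.e. z = w - 3. The denominator is w, so it suffices to rewrite the numerator in powers of w.

P(z) = 4*z - 2
P(w - 3) = -14 + 4*w

Dividing each term by w:
  f = -14/w + 4

Substituting back w = z + 3:
  f(z) = -14/(z + 3) + 4

The series is finite because the numerator is a polynomial; the negative powers form the principal part, and the coefficient of 1/(z + 3) gives Res(f, -3) = -14.

Final answer: -14/(z + 3) + 4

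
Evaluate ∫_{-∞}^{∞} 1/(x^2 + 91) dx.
sqrt(91)*pi/91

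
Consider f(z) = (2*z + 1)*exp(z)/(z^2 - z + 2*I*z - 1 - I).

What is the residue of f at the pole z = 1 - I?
Write f(z) = P(z)/Q(z) with P(z) = (2*z + 1)*exp(z) and Q(z) = z^2 - z + 2*I*z - 1 - I.
The denominator factors as Q(z) = (z - 1 + I)*(z + I), so z = 1 - I is a simple zero of Q and P is analytic there; z = 1 - I is therefore a simple pole and
  Res(f, z₀) = P(z₀)/Q'(z₀).

Q'(z) = 2*z - 1 + 2*I, so Q'(1 - I) = 1.
P(1 - I) = (3 - 2*I)*exp(1 - I).

Res(f, 1 - I) = ((3 - 2*I)*exp(1 - I))/(1) = (3 - 2*I)*exp(1 - I)

Final answer: (3 - 2*I)*exp(1 - I)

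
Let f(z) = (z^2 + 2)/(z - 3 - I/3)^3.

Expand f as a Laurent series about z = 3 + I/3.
(98/9 + 2*I)/(z - 3 - I/3)^3 + (6 + 2*I/3)/(z - 3 - I/3)^2 + 1/(z - 3 - I/3)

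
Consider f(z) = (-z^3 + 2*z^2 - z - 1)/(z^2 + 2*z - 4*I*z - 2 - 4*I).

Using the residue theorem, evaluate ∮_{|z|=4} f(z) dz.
By the residue theorem, ∮_C f(z) dz = 2πi · (sum of the residues of f at the poles inside |z| = 4).

The denominator factors as (z + 1 - 3*I)*(z + 1 - I), so the singularities of f are simple poles at z = -1 + 3*I, z = -1 + I.
  |-1 + 3*I|² = 10 < 16 = 4², so this pole is inside the contour.
  |-1 + I|² = 2 < 16 = 4², so this pole is inside the contour.

With P(z) = -z^3 + 2*z^2 - z - 1 and Q(z) = z^2 + 2*z - 4*I*z - 2 - 4*I, each pole is simple, so Res(f, z₀) = P(z₀)/Q'(z₀) with Q'(z) = 2*z + 2 - 4*I.
  Res(f, -1 + 3*I) = P(-1 + 3*I)/Q'(-1 + 3*I) = (-42 + 3*I)/(2*I) = 3/2 + 21*I
  Res(f, -1 + I) = P(-1 + I)/Q'(-1 + I) = (-2 - 7*I)/(-2*I) = 7/2 - I

Sum of residues inside C: 5 + 20*I
∮_C f(z) dz = 2πi · (5 + 20*I) = pi*(-40 + 10*I)

Final answer: pi*(-40 + 10*I)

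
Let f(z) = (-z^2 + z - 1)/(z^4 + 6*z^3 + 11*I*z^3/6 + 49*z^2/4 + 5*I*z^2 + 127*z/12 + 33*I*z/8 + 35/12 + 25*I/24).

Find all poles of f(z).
The singularities of f are the zeros of the denominator. Factoring,
  z^4 + 6*z^3 + 11*I*z^3/6 + 49*z^2/4 + 5*I*z^2 + 127*z/12 + 33*I*z/8 + 35/12 + 25*I/24 = (z + 3 + 2*I)*(z + 1 - I/2)*(z + 3/2 + I/3)*(z + 1/2)
so the candidates are z = -3 - 2*I, z = -1 + I/2, z = -3/2 - I/3, z = -1/2.

Check the numerator P(z) = -z^2 + z - 1 at each one:
  P(-3 - 2*I) = -9 - 14*I ≠ 0, so z = -3 - 2*I is a (simple) pole.
  P(-1 + I/2) = -11/4 + 3*I/2 ≠ 0, so z = -1 + I/2 is a (simple) pole.
  P(-3/2 - I/3) = -167/36 - 4*I/3 ≠ 0, so z = -3/2 - I/3 is a (simple) pole.
  P(-1/2) = -7/4 ≠ 0, so z = -1/2 is a (simple) pole.

Poles of f: {-3 - 2*I, -3/2 - I/3, -1 + I/2, -1/2}

Final answer: {-3 - 2*I, -3/2 - I/3, -1 + I/2, -1/2}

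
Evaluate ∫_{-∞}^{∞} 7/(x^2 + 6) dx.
Let f(z) = 7/(z^2 + 6). The denominator has no real zeros and deg Q - deg P = 2 ≥ 2, so the integral of f over the upper semicircle |z| = R tends to 0 as R → ∞. Closing the contour in the upper half-plane,
  ∫_{-∞}^{∞} f(x) dx = 2πi · Σ Res(f, z_k)  over the poles with Im z_k > 0.

Zeros of the denominator: z^2 + 6 = 0 gives z = ±sqrt(6)*I.
Upper half-plane: z = sqrt(6)*I (simple).

Each pole is a simple zero of Q(z) = z^2 + 6, so Res(f, z₀) = P(z₀)/Q'(z₀) with P(z) = 7, Q'(z) = 2*z:
  Res(f, sqrt(6)*I) = (7)/(2*sqrt(6)*I) = -7*sqrt(6)*I/12

∫_{-∞}^{∞} f(x) dx = 2πi · (-7*sqrt(6)*I/12) = 7*sqrt(6)*pi/6

Final answer: 7*sqrt(6)*pi/6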